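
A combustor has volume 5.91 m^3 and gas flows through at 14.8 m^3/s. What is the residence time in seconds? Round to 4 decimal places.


tau = V / Q_flow
tau = 5.91 / 14.8 = 0.3993 s


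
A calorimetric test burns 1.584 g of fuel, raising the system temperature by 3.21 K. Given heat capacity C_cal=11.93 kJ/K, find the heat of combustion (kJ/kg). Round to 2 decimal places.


Hc = C_cal * delta_T / m_fuel
Q_released = 11.93 * 3.21 = 38.2953 kJ
m_fuel = 1.584 g = 1.584/1000 kg = 0.001584 kg
Hc = 38.2953 / 0.001584 = 24176.33 kJ/kg


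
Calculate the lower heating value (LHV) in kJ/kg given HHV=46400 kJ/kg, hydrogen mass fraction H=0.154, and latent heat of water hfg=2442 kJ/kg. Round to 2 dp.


LHV = HHV - hfg * 9 * H
Water correction = 2442 * 9 * 0.154 = 3384.612 kJ/kg
LHV = 46400 - 3384.612 = 43015.39 kJ/kg


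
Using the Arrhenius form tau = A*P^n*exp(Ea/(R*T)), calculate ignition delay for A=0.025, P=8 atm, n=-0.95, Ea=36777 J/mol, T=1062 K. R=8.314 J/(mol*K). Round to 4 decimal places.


tau = A * P^n * exp(Ea/(R*T))
P^n = 8^(-0.95) = 0.13869618
Ea/(R*T) = 36777/(8.314*1062) = 4.165257
exp(Ea/(R*T)) = 64.409209
tau = 0.025 * 0.13869618 * 64.409209 = 0.2233 ms


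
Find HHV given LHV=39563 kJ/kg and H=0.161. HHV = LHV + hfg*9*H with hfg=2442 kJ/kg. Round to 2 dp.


HHV = LHV + hfg * 9 * H
Water addition = 2442 * 9 * 0.161 = 3538.458 kJ/kg
HHV = 39563 + 3538.458 = 43101.46 kJ/kg


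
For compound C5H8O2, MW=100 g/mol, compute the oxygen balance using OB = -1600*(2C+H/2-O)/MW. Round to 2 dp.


OB = -1600 * (2C + H/2 - O) / MW
Inner = 2*5 + 8/2 - 2 = 12.00
OB = -1600 * 12.00 / 100 = -192.00%


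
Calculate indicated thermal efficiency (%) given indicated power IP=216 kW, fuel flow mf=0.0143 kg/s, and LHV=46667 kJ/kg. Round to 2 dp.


eta_ith = (IP / (mf * LHV)) * 100
Denominator = 0.0143 * 46667 = 667.3381 kW
eta_ith = (216 / 667.3381) * 100 = 32.37%


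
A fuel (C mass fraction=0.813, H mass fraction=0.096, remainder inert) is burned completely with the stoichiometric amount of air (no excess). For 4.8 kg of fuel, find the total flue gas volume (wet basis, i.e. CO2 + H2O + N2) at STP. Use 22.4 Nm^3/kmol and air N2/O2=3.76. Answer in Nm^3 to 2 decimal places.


Per kg fuel: CO2 = (C/12 kmol)*22.4 = (0.813/12)*22.4 = 1.51760 Nm^3
Per kg fuel: H2O = (H/2 kmol)*22.4 = (0.096/2)*22.4 = 1.07520 Nm^3
O2 needed per kg fuel = C/12 + H/4 = 0.813/12 + 0.096/4 = 0.09175000 kmol
Per kg fuel: N2 = O2*3.76*22.4 = 0.09175000*3.76*22.4 = 7.72755 Nm^3
Total per kg = 1.51760 + 1.07520 + 7.72755 = 10.32035 Nm^3
Total = 10.32035 * 4.8 = 49.54 Nm^3


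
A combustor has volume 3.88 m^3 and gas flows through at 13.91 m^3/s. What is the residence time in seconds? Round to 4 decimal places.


tau = V / Q_flow
tau = 3.88 / 13.91 = 0.2789 s


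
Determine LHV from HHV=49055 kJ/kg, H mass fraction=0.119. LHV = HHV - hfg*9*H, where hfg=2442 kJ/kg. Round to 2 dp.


LHV = HHV - hfg * 9 * H
Water correction = 2442 * 9 * 0.119 = 2615.382 kJ/kg
LHV = 49055 - 2615.382 = 46439.62 kJ/kg


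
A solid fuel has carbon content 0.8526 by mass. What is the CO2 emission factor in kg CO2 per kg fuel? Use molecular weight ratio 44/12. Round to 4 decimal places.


EF = C_frac * (M_CO2 / M_C)
EF = 0.8526 * (44/12)
EF = 0.8526 * 3.666667 = 3.1262 kg_CO2/kg_fuel


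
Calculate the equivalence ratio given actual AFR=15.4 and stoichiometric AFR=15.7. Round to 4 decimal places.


phi = AFR_stoich / AFR_actual
phi = 15.7 / 15.4 = 1.0195


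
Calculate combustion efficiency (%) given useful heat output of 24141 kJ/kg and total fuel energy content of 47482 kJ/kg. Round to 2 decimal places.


Efficiency = (Q_useful / Q_fuel) * 100
Efficiency = (24141 / 47482) * 100
Efficiency = 0.5084 * 100 = 50.84%


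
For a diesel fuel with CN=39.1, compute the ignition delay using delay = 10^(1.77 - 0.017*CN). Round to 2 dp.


delay = 10^(1.77 - 0.017*CN)
Exponent = 1.77 - 0.017*39.1 = 1.1053
delay = 10^1.1053 = 12.74 ms


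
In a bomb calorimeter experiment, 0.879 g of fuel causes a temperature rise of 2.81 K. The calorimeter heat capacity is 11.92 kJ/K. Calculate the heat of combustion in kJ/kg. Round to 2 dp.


Hc = C_cal * delta_T / m_fuel
Q_released = 11.92 * 2.81 = 33.4952 kJ
m_fuel = 0.879 g = 0.879/1000 kg = 0.000879 kg
Hc = 33.4952 / 0.000879 = 38106.03 kJ/kg


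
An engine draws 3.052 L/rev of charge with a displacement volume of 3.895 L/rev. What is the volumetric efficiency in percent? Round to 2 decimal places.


eta_v = (V_actual / V_disp) * 100
Ratio = 3.052 / 3.895 = 0.7836
eta_v = 0.7836 * 100 = 78.36%


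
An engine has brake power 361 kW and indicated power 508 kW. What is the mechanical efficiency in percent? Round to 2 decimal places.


eta_mech = (BP / IP) * 100
Ratio = 361 / 508 = 0.7106
eta_mech = 0.7106 * 100 = 71.06%


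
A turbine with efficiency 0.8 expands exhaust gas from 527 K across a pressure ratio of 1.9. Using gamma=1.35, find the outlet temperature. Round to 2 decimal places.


T_out = T_in * (1 - eta * (1 - PR^(-(gamma-1)/gamma)))
Exponent = -(1.35-1)/1.35 = -0.25925926
PR^exp = 1.9^(-0.25925926) = 0.84670193
Factor = 1 - 0.8*(1 - 0.84670193) = 0.87736154
T_out = 527 * 0.87736154 = 462.37 K


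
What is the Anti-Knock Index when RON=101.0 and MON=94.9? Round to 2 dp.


AKI = (RON + MON) / 2
AKI = (101.0 + 94.9) / 2
AKI = 195.9 / 2 = 97.95


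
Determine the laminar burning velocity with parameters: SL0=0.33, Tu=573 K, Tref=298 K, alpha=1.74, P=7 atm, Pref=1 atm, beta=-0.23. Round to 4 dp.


SL = SL0 * (Tu/Tref)^alpha * (P/Pref)^beta
T ratio = 573/298 = 1.92281879
(T ratio)^alpha = 1.92281879^1.74 = 3.119268
(P/Pref)^beta = 7^(-0.23) = 0.639186
SL = 0.33 * 3.119268 * 0.639186 = 0.6580 m/s


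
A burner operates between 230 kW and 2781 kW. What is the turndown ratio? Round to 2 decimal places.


TDR = Q_max / Q_min
TDR = 2781 / 230 = 12.09


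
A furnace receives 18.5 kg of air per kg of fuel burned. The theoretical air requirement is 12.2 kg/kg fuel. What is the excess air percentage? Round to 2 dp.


Excess air = actual - stoichiometric = 18.5 - 12.2 = 6.30 kg/kg fuel
Excess air % = (excess / stoich) * 100 = (6.30 / 12.2) * 100 = 51.64%


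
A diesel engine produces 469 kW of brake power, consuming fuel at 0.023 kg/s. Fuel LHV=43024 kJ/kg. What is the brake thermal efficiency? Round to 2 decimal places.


eta_BTE = (BP / (mf * LHV)) * 100
Denominator = 0.023 * 43024 = 989.5520 kW
eta_BTE = (469 / 989.5520) * 100 = 47.40%


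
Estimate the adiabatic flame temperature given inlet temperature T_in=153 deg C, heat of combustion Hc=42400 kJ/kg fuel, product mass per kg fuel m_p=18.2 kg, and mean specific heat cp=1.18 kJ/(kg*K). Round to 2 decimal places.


T_ad = T_in + Hc / (m_p * cp)
Denominator = 18.2 * 1.18 = 21.4760
Temperature rise = 42400 / 21.4760 = 1974.30 K
T_ad = 153 + 1974.30 = 2127.30 deg C


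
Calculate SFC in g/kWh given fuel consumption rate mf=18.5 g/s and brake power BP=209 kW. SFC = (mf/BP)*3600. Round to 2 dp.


SFC = (mf / BP) * 3600
Rate = 18.5 / 209 = 0.088517 g/(s*kW)
SFC = 0.088517 * 3600 = 318.66 g/kWh


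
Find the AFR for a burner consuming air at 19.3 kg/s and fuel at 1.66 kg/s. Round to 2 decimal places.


AFR = m_air / m_fuel
AFR = 19.3 / 1.66 = 11.63


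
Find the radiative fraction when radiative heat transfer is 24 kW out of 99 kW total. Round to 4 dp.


f_rad = Q_rad / Q_total
f_rad = 24 / 99 = 0.2424


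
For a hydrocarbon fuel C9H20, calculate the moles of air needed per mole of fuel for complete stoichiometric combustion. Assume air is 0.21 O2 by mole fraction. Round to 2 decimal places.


Balanced combustion: C9H20 + 14 O2 -> 9 CO2 + 10 H2O
O2 needed = C + H/4 = 9 + 20/4 = 14.00 moles
Air moles = O2 / 0.21 = 14.00 / 0.21 = 66.67 moles air


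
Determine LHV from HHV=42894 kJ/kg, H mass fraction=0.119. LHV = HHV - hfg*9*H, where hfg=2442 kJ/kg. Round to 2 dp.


LHV = HHV - hfg * 9 * H
Water correction = 2442 * 9 * 0.119 = 2615.382 kJ/kg
LHV = 42894 - 2615.382 = 40278.62 kJ/kg


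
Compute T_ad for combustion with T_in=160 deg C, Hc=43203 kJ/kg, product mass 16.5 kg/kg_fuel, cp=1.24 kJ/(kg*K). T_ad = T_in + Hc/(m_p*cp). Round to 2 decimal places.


T_ad = T_in + Hc / (m_p * cp)
Denominator = 16.5 * 1.24 = 20.4600
Temperature rise = 43203 / 20.4600 = 2111.58 K
T_ad = 160 + 2111.58 = 2271.58 deg C


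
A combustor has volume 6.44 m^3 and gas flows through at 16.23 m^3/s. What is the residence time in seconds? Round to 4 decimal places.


tau = V / Q_flow
tau = 6.44 / 16.23 = 0.3968 s


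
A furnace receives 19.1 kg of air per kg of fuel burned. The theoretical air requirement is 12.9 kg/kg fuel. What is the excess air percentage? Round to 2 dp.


Excess air = actual - stoichiometric = 19.1 - 12.9 = 6.20 kg/kg fuel
Excess air % = (excess / stoich) * 100 = (6.20 / 12.9) * 100 = 48.06%


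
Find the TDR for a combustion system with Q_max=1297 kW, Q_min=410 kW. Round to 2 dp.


TDR = Q_max / Q_min
TDR = 1297 / 410 = 3.16


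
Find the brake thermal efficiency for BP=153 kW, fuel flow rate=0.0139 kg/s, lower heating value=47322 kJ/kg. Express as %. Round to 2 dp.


eta_BTE = (BP / (mf * LHV)) * 100
Denominator = 0.0139 * 47322 = 657.7758 kW
eta_BTE = (153 / 657.7758) * 100 = 23.26%


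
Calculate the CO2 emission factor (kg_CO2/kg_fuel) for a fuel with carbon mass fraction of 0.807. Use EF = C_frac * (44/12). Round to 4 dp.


EF = C_frac * (M_CO2 / M_C)
EF = 0.807 * (44/12)
EF = 0.807 * 3.666667 = 2.9590 kg_CO2/kg_fuel


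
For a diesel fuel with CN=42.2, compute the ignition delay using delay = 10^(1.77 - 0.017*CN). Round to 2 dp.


delay = 10^(1.77 - 0.017*CN)
Exponent = 1.77 - 0.017*42.2 = 1.0526
delay = 10^1.0526 = 11.29 ms


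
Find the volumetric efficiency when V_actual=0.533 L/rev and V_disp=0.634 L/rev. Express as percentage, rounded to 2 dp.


eta_v = (V_actual / V_disp) * 100
Ratio = 0.533 / 0.634 = 0.8407
eta_v = 0.8407 * 100 = 84.07%


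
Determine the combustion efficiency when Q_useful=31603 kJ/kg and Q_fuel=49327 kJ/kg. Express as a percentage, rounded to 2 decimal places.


Efficiency = (Q_useful / Q_fuel) * 100
Efficiency = (31603 / 49327) * 100
Efficiency = 0.6407 * 100 = 64.07%


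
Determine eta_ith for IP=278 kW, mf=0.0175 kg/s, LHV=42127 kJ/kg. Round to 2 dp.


eta_ith = (IP / (mf * LHV)) * 100
Denominator = 0.0175 * 42127 = 737.2225 kW
eta_ith = (278 / 737.2225) * 100 = 37.71%


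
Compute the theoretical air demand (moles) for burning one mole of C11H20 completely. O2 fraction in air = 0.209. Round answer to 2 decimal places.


Balanced combustion: C11H20 + 16 O2 -> 11 CO2 + 10 H2O
O2 needed = C + H/4 = 11 + 20/4 = 16.00 moles
Air moles = O2 / 0.209 = 16.00 / 0.209 = 76.56 moles air


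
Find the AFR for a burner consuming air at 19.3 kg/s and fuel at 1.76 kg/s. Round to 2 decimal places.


AFR = m_air / m_fuel
AFR = 19.3 / 1.76 = 10.97


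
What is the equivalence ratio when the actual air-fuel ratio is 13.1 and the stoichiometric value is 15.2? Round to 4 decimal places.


phi = AFR_stoich / AFR_actual
phi = 15.2 / 13.1 = 1.1603


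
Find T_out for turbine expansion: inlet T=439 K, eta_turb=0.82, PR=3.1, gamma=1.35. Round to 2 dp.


T_out = T_in * (1 - eta * (1 - PR^(-(gamma-1)/gamma)))
Exponent = -(1.35-1)/1.35 = -0.25925926
PR^exp = 3.1^(-0.25925926) = 0.74577862
Factor = 1 - 0.82*(1 - 0.74577862) = 0.79153847
T_out = 439 * 0.79153847 = 347.49 K


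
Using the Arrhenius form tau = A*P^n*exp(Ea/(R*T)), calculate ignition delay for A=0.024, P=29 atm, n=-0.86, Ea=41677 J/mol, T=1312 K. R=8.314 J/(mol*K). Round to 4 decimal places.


tau = A * P^n * exp(Ea/(R*T))
P^n = 29^(-0.86) = 0.05525069
Ea/(R*T) = 41677/(8.314*1312) = 3.820785
exp(Ea/(R*T)) = 45.640020
tau = 0.024 * 0.05525069 * 45.640020 = 0.0605 ms


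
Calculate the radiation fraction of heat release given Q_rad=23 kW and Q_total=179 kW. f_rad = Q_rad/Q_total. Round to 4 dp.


f_rad = Q_rad / Q_total
f_rad = 23 / 179 = 0.1285


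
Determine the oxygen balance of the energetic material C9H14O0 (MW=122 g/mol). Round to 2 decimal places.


OB = -1600 * (2C + H/2 - O) / MW
Inner = 2*9 + 14/2 - 0 = 25.00
OB = -1600 * 25.00 / 122 = -327.87%


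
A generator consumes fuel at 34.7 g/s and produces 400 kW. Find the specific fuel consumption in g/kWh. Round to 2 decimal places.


SFC = (mf / BP) * 3600
Rate = 34.7 / 400 = 0.086750 g/(s*kW)
SFC = 0.086750 * 3600 = 312.30 g/kWh


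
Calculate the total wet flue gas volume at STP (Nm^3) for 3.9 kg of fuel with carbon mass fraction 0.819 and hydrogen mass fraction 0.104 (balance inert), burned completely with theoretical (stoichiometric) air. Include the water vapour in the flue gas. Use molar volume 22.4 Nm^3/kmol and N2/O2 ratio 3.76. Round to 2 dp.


Per kg fuel: CO2 = (C/12 kmol)*22.4 = (0.819/12)*22.4 = 1.52880 Nm^3
Per kg fuel: H2O = (H/2 kmol)*22.4 = (0.104/2)*22.4 = 1.16480 Nm^3
O2 needed per kg fuel = C/12 + H/4 = 0.819/12 + 0.104/4 = 0.09425000 kmol
Per kg fuel: N2 = O2*3.76*22.4 = 0.09425000*3.76*22.4 = 7.93811 Nm^3
Total per kg = 1.52880 + 1.16480 + 7.93811 = 10.63171 Nm^3
Total = 10.63171 * 3.9 = 41.46 Nm^3


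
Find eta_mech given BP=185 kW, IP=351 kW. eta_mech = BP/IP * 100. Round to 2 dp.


eta_mech = (BP / IP) * 100
Ratio = 185 / 351 = 0.5271
eta_mech = 0.5271 * 100 = 52.71%


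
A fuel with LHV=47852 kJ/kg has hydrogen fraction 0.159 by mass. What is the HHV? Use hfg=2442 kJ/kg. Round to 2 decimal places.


HHV = LHV + hfg * 9 * H
Water addition = 2442 * 9 * 0.159 = 3494.502 kJ/kg
HHV = 47852 + 3494.502 = 51346.50 kJ/kg


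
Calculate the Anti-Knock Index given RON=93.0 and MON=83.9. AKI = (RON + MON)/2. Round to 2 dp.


AKI = (RON + MON) / 2
AKI = (93.0 + 83.9) / 2
AKI = 176.9 / 2 = 88.45


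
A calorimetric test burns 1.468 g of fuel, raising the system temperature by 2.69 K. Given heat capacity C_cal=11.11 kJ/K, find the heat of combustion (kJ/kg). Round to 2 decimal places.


Hc = C_cal * delta_T / m_fuel
Q_released = 11.11 * 2.69 = 29.8859 kJ
m_fuel = 1.468 g = 1.468/1000 kg = 0.001468 kg
Hc = 29.8859 / 0.001468 = 20358.24 kJ/kg


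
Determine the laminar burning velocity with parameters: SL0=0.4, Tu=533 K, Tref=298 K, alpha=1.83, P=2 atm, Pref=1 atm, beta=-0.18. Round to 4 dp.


SL = SL0 * (Tu/Tref)^alpha * (P/Pref)^beta
T ratio = 533/298 = 1.78859060
(T ratio)^alpha = 1.78859060^1.83 = 2.897978
(P/Pref)^beta = 2^(-0.18) = 0.882703
SL = 0.4 * 2.897978 * 0.882703 = 1.0232 m/s


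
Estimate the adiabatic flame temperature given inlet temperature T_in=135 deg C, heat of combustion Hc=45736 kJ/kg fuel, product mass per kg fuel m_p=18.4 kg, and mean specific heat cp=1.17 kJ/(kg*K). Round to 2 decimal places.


T_ad = T_in + Hc / (m_p * cp)
Denominator = 18.4 * 1.17 = 21.5280
Temperature rise = 45736 / 21.5280 = 2124.49 K
T_ad = 135 + 2124.49 = 2259.49 deg C


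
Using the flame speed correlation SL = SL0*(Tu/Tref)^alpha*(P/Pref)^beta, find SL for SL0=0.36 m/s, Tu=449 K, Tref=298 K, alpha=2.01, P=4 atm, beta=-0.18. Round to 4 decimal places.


SL = SL0 * (Tu/Tref)^alpha * (P/Pref)^beta
T ratio = 449/298 = 1.50671141
(T ratio)^alpha = 1.50671141^2.01 = 2.279505
(P/Pref)^beta = 4^(-0.18) = 0.779165
SL = 0.36 * 2.279505 * 0.779165 = 0.6394 m/s


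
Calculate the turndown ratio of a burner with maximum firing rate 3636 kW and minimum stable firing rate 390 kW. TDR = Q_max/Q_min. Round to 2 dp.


TDR = Q_max / Q_min
TDR = 3636 / 390 = 9.32


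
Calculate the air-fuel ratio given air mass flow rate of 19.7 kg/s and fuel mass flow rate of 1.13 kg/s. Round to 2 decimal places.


AFR = m_air / m_fuel
AFR = 19.7 / 1.13 = 17.43


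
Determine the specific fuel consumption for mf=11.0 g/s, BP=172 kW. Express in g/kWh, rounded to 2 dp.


SFC = (mf / BP) * 3600
Rate = 11.0 / 172 = 0.063953 g/(s*kW)
SFC = 0.063953 * 3600 = 230.23 g/kWh


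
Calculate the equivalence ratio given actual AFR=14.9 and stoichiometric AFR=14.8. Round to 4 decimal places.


phi = AFR_stoich / AFR_actual
phi = 14.8 / 14.9 = 0.9933


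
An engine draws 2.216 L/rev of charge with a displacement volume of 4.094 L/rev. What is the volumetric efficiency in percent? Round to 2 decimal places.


eta_v = (V_actual / V_disp) * 100
Ratio = 2.216 / 4.094 = 0.5413
eta_v = 0.5413 * 100 = 54.13%


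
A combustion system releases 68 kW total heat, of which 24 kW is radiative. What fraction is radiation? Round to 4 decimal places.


f_rad = Q_rad / Q_total
f_rad = 24 / 68 = 0.3529


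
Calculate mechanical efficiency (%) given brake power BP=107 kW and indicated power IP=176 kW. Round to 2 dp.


eta_mech = (BP / IP) * 100
Ratio = 107 / 176 = 0.6080
eta_mech = 0.6080 * 100 = 60.80%


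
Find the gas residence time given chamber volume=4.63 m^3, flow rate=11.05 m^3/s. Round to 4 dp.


tau = V / Q_flow
tau = 4.63 / 11.05 = 0.4190 s


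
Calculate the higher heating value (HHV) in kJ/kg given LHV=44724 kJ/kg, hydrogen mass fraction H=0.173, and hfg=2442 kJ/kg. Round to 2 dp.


HHV = LHV + hfg * 9 * H
Water addition = 2442 * 9 * 0.173 = 3802.194 kJ/kg
HHV = 44724 + 3802.194 = 48526.19 kJ/kg


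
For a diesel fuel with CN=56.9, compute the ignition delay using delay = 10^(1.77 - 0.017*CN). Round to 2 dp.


delay = 10^(1.77 - 0.017*CN)
Exponent = 1.77 - 0.017*56.9 = 0.8027
delay = 10^0.8027 = 6.35 ms


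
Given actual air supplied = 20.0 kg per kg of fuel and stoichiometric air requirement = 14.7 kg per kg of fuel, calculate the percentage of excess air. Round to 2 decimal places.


Excess air = actual - stoichiometric = 20.0 - 14.7 = 5.30 kg/kg fuel
Excess air % = (excess / stoich) * 100 = (5.30 / 14.7) * 100 = 36.05%


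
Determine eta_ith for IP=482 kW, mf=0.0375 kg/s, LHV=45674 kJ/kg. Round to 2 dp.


eta_ith = (IP / (mf * LHV)) * 100
Denominator = 0.0375 * 45674 = 1712.7750 kW
eta_ith = (482 / 1712.7750) * 100 = 28.14%


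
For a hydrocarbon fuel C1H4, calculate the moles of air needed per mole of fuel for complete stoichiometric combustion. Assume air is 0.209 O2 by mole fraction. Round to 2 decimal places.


Balanced combustion: C1H4 + 2 O2 -> 1 CO2 + 2 H2O
O2 needed = C + H/4 = 1 + 4/4 = 2.00 moles
Air moles = O2 / 0.209 = 2.00 / 0.209 = 9.57 moles air


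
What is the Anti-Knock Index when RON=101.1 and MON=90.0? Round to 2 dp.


AKI = (RON + MON) / 2
AKI = (101.1 + 90.0) / 2
AKI = 191.1 / 2 = 95.55


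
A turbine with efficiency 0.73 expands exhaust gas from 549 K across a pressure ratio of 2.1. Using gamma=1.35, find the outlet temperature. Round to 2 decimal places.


T_out = T_in * (1 - eta * (1 - PR^(-(gamma-1)/gamma)))
Exponent = -(1.35-1)/1.35 = -0.25925926
PR^exp = 2.1^(-0.25925926) = 0.82501466
Factor = 1 - 0.73*(1 - 0.82501466) = 0.87226070
T_out = 549 * 0.87226070 = 478.87 K


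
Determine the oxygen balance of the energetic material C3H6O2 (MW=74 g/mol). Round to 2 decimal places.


OB = -1600 * (2C + H/2 - O) / MW
Inner = 2*3 + 6/2 - 2 = 7.00
OB = -1600 * 7.00 / 74 = -151.35%


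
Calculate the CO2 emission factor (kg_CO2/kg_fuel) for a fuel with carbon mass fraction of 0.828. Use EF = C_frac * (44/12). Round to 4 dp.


EF = C_frac * (M_CO2 / M_C)
EF = 0.828 * (44/12)
EF = 0.828 * 3.666667 = 3.0360 kg_CO2/kg_fuel


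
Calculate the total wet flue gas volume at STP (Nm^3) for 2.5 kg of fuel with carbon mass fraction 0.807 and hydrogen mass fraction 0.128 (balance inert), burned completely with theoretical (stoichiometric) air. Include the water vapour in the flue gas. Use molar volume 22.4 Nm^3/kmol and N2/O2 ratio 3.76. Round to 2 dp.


Per kg fuel: CO2 = (C/12 kmol)*22.4 = (0.807/12)*22.4 = 1.50640 Nm^3
Per kg fuel: H2O = (H/2 kmol)*22.4 = (0.128/2)*22.4 = 1.43360 Nm^3
O2 needed per kg fuel = C/12 + H/4 = 0.807/12 + 0.128/4 = 0.09925000 kmol
Per kg fuel: N2 = O2*3.76*22.4 = 0.09925000*3.76*22.4 = 8.35923 Nm^3
Total per kg = 1.50640 + 1.43360 + 8.35923 = 11.29923 Nm^3
Total = 11.29923 * 2.5 = 28.25 Nm^3


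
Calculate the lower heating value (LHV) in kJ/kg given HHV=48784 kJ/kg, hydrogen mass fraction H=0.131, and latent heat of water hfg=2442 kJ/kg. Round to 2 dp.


LHV = HHV - hfg * 9 * H
Water correction = 2442 * 9 * 0.131 = 2879.118 kJ/kg
LHV = 48784 - 2879.118 = 45904.88 kJ/kg


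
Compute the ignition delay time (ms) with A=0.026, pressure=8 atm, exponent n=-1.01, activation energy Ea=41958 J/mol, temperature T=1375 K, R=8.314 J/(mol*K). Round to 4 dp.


tau = A * P^n * exp(Ea/(R*T))
P^n = 8^(-1.01) = 0.12242754
Ea/(R*T) = 41958/(8.314*1375) = 3.670304
exp(Ea/(R*T)) = 39.263848
tau = 0.026 * 0.12242754 * 39.263848 = 0.1250 ms


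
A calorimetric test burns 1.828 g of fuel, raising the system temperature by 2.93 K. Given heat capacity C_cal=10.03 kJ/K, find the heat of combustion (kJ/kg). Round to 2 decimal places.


Hc = C_cal * delta_T / m_fuel
Q_released = 10.03 * 2.93 = 29.3879 kJ
m_fuel = 1.828 g = 1.828/1000 kg = 0.001828 kg
Hc = 29.3879 / 0.001828 = 16076.53 kJ/kg


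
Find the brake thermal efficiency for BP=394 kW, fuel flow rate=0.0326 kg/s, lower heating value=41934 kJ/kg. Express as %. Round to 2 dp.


eta_BTE = (BP / (mf * LHV)) * 100
Denominator = 0.0326 * 41934 = 1367.0484 kW
eta_BTE = (394 / 1367.0484) * 100 = 28.82%


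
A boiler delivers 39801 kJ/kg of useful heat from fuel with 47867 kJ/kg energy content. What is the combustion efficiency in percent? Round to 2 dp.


Efficiency = (Q_useful / Q_fuel) * 100
Efficiency = (39801 / 47867) * 100
Efficiency = 0.8315 * 100 = 83.15%


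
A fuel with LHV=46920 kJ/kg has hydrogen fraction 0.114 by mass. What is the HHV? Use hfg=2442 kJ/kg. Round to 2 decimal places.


HHV = LHV + hfg * 9 * H
Water addition = 2442 * 9 * 0.114 = 2505.492 kJ/kg
HHV = 46920 + 2505.492 = 49425.49 kJ/kg


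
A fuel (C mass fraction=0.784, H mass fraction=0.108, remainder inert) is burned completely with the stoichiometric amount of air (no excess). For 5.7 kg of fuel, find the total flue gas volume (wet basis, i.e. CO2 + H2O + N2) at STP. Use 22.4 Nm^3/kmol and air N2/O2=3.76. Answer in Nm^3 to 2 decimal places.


Per kg fuel: CO2 = (C/12 kmol)*22.4 = (0.784/12)*22.4 = 1.46347 Nm^3
Per kg fuel: H2O = (H/2 kmol)*22.4 = (0.108/2)*22.4 = 1.20960 Nm^3
O2 needed per kg fuel = C/12 + H/4 = 0.784/12 + 0.108/4 = 0.09233333 kmol
Per kg fuel: N2 = O2*3.76*22.4 = 0.09233333*3.76*22.4 = 7.77668 Nm^3
Total per kg = 1.46347 + 1.20960 + 7.77668 = 10.44975 Nm^3
Total = 10.44975 * 5.7 = 59.56 Nm^3


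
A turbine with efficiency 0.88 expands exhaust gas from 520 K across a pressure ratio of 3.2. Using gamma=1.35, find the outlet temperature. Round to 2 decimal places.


T_out = T_in * (1 - eta * (1 - PR^(-(gamma-1)/gamma)))
Exponent = -(1.35-1)/1.35 = -0.25925926
PR^exp = 3.2^(-0.25925926) = 0.73966521
Factor = 1 - 0.88*(1 - 0.73966521) = 0.77090538
T_out = 520 * 0.77090538 = 400.87 K


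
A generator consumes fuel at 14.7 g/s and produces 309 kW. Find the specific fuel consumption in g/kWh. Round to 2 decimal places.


SFC = (mf / BP) * 3600
Rate = 14.7 / 309 = 0.047573 g/(s*kW)
SFC = 0.047573 * 3600 = 171.26 g/kWh


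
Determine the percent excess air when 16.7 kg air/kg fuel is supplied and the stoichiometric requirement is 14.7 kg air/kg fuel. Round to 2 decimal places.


Excess air = actual - stoichiometric = 16.7 - 14.7 = 2.00 kg/kg fuel
Excess air % = (excess / stoich) * 100 = (2.00 / 14.7) * 100 = 13.61%


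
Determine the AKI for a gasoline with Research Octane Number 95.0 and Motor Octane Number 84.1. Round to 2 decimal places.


AKI = (RON + MON) / 2
AKI = (95.0 + 84.1) / 2
AKI = 179.1 / 2 = 89.55


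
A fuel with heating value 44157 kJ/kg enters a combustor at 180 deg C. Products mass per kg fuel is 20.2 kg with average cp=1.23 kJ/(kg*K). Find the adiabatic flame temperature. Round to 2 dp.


T_ad = T_in + Hc / (m_p * cp)
Denominator = 20.2 * 1.23 = 24.8460
Temperature rise = 44157 / 24.8460 = 1777.23 K
T_ad = 180 + 1777.23 = 1957.23 deg C


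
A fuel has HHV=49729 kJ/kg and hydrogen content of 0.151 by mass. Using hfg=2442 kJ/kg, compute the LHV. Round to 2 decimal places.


LHV = HHV - hfg * 9 * H
Water correction = 2442 * 9 * 0.151 = 3318.678 kJ/kg
LHV = 49729 - 3318.678 = 46410.32 kJ/kg


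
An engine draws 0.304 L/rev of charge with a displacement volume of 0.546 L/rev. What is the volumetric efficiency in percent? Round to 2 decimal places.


eta_v = (V_actual / V_disp) * 100
Ratio = 0.304 / 0.546 = 0.5568
eta_v = 0.5568 * 100 = 55.68%


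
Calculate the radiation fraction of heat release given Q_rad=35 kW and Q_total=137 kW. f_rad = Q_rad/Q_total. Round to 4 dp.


f_rad = Q_rad / Q_total
f_rad = 35 / 137 = 0.2555


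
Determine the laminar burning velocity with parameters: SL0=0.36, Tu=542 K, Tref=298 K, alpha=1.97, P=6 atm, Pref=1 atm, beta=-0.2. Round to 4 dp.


SL = SL0 * (Tu/Tref)^alpha * (P/Pref)^beta
T ratio = 542/298 = 1.81879195
(T ratio)^alpha = 1.81879195^1.97 = 3.249171
(P/Pref)^beta = 6^(-0.2) = 0.698827
SL = 0.36 * 3.249171 * 0.698827 = 0.8174 m/s


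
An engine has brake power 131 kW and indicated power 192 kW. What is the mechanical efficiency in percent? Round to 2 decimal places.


eta_mech = (BP / IP) * 100
Ratio = 131 / 192 = 0.6823
eta_mech = 0.6823 * 100 = 68.23%


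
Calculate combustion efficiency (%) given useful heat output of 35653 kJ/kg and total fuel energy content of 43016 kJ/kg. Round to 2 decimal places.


Efficiency = (Q_useful / Q_fuel) * 100
Efficiency = (35653 / 43016) * 100
Efficiency = 0.8288 * 100 = 82.88%


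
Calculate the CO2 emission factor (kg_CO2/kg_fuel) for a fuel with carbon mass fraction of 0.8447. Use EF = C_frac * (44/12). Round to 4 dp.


EF = C_frac * (M_CO2 / M_C)
EF = 0.8447 * (44/12)
EF = 0.8447 * 3.666667 = 3.0972 kg_CO2/kg_fuel


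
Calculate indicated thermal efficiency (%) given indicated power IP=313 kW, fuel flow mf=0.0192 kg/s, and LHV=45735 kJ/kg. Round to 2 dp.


eta_ith = (IP / (mf * LHV)) * 100
Denominator = 0.0192 * 45735 = 878.1120 kW
eta_ith = (313 / 878.1120) * 100 = 35.64%


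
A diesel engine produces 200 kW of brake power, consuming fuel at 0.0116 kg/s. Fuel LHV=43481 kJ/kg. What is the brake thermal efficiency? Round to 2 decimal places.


eta_BTE = (BP / (mf * LHV)) * 100
Denominator = 0.0116 * 43481 = 504.3796 kW
eta_BTE = (200 / 504.3796) * 100 = 39.65%


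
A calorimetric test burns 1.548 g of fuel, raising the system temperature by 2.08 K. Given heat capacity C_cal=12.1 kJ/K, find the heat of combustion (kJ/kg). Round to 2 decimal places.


Hc = C_cal * delta_T / m_fuel
Q_released = 12.1 * 2.08 = 25.1680 kJ
m_fuel = 1.548 g = 1.548/1000 kg = 0.001548 kg
Hc = 25.1680 / 0.001548 = 16258.40 kJ/kg


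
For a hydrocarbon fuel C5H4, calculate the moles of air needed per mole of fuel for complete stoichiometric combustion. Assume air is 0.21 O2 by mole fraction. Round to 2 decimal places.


Balanced combustion: C5H4 + 6 O2 -> 5 CO2 + 2 H2O
O2 needed = C + H/4 = 5 + 4/4 = 6.00 moles
Air moles = O2 / 0.21 = 6.00 / 0.21 = 28.57 moles air


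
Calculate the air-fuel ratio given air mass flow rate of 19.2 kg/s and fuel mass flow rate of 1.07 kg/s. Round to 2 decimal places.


AFR = m_air / m_fuel
AFR = 19.2 / 1.07 = 17.94


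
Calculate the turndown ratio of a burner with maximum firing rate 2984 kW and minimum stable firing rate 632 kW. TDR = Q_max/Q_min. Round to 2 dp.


TDR = Q_max / Q_min
TDR = 2984 / 632 = 4.72


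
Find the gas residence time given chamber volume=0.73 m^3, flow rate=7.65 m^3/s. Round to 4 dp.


tau = V / Q_flow
tau = 0.73 / 7.65 = 0.0954 s


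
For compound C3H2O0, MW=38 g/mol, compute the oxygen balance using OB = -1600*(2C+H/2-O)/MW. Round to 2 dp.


OB = -1600 * (2C + H/2 - O) / MW
Inner = 2*3 + 2/2 - 0 = 7.00
OB = -1600 * 7.00 / 38 = -294.74%


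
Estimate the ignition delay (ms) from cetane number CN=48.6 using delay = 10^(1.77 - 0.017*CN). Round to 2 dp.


delay = 10^(1.77 - 0.017*CN)
Exponent = 1.77 - 0.017*48.6 = 0.9438
delay = 10^0.9438 = 8.79 ms


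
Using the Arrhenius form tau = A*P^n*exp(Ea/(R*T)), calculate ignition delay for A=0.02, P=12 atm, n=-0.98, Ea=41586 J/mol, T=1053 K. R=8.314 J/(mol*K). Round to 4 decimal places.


tau = A * P^n * exp(Ea/(R*T))
P^n = 12^(-0.98) = 0.08757948
Ea/(R*T) = 41586/(8.314*1053) = 4.750166
exp(Ea/(R*T)) = 115.603437
tau = 0.02 * 0.08757948 * 115.603437 = 0.2025 ms


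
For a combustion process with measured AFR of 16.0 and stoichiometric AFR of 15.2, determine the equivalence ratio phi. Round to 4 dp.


phi = AFR_stoich / AFR_actual
phi = 15.2 / 16.0 = 0.9500


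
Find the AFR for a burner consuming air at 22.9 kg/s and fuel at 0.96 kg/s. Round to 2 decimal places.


AFR = m_air / m_fuel
AFR = 22.9 / 0.96 = 23.85


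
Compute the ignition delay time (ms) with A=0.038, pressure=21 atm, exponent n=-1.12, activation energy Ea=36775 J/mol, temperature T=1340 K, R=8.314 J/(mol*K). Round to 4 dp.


tau = A * P^n * exp(Ea/(R*T))
P^n = 21^(-1.12) = 0.03304566
Ea/(R*T) = 36775/(8.314*1340) = 3.300942
exp(Ea/(R*T)) = 27.138185
tau = 0.038 * 0.03304566 * 27.138185 = 0.0341 ms


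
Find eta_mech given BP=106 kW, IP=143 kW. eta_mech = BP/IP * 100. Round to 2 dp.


eta_mech = (BP / IP) * 100
Ratio = 106 / 143 = 0.7413
eta_mech = 0.7413 * 100 = 74.13%


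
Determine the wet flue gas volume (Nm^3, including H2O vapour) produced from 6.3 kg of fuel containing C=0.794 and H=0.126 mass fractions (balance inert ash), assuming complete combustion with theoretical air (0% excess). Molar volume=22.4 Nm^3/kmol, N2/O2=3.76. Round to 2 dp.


Per kg fuel: CO2 = (C/12 kmol)*22.4 = (0.794/12)*22.4 = 1.48213 Nm^3
Per kg fuel: H2O = (H/2 kmol)*22.4 = (0.126/2)*22.4 = 1.41120 Nm^3
O2 needed per kg fuel = C/12 + H/4 = 0.794/12 + 0.126/4 = 0.09766667 kmol
Per kg fuel: N2 = O2*3.76*22.4 = 0.09766667*3.76*22.4 = 8.22588 Nm^3
Total per kg = 1.48213 + 1.41120 + 8.22588 = 11.11921 Nm^3
Total = 11.11921 * 6.3 = 70.05 Nm^3


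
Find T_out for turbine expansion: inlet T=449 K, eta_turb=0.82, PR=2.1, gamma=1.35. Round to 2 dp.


T_out = T_in * (1 - eta * (1 - PR^(-(gamma-1)/gamma)))
Exponent = -(1.35-1)/1.35 = -0.25925926
PR^exp = 2.1^(-0.25925926) = 0.82501466
Factor = 1 - 0.82*(1 - 0.82501466) = 0.85651202
T_out = 449 * 0.85651202 = 384.57 K


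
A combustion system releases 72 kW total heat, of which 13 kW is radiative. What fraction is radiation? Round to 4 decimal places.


f_rad = Q_rad / Q_total
f_rad = 13 / 72 = 0.1806


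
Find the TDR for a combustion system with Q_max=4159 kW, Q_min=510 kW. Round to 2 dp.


TDR = Q_max / Q_min
TDR = 4159 / 510 = 8.15


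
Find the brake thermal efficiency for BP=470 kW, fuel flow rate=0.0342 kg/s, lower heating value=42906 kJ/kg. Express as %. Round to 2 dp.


eta_BTE = (BP / (mf * LHV)) * 100
Denominator = 0.0342 * 42906 = 1467.3852 kW
eta_BTE = (470 / 1467.3852) * 100 = 32.03%


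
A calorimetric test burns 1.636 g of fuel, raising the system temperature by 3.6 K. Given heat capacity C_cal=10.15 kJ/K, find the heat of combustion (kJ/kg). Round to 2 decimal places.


Hc = C_cal * delta_T / m_fuel
Q_released = 10.15 * 3.6 = 36.5400 kJ
m_fuel = 1.636 g = 1.636/1000 kg = 0.001636 kg
Hc = 36.5400 / 0.001636 = 22334.96 kJ/kg


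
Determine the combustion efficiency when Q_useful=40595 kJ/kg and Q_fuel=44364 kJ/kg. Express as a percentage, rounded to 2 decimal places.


Efficiency = (Q_useful / Q_fuel) * 100
Efficiency = (40595 / 44364) * 100
Efficiency = 0.9150 * 100 = 91.50%


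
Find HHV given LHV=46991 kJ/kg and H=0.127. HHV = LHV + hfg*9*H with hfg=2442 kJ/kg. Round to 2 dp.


HHV = LHV + hfg * 9 * H
Water addition = 2442 * 9 * 0.127 = 2791.206 kJ/kg
HHV = 46991 + 2791.206 = 49782.21 kJ/kg


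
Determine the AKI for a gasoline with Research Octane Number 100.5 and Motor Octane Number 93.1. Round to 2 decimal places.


AKI = (RON + MON) / 2
AKI = (100.5 + 93.1) / 2
AKI = 193.6 / 2 = 96.80


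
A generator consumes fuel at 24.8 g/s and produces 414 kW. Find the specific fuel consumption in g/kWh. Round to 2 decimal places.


SFC = (mf / BP) * 3600
Rate = 24.8 / 414 = 0.059903 g/(s*kW)
SFC = 0.059903 * 3600 = 215.65 g/kWh


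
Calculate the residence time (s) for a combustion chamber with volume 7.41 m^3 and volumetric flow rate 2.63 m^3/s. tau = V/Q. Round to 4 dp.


tau = V / Q_flow
tau = 7.41 / 2.63 = 2.8175 s


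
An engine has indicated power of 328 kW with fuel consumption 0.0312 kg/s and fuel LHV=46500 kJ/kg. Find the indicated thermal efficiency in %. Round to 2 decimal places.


eta_ith = (IP / (mf * LHV)) * 100
Denominator = 0.0312 * 46500 = 1450.8000 kW
eta_ith = (328 / 1450.8000) * 100 = 22.61%


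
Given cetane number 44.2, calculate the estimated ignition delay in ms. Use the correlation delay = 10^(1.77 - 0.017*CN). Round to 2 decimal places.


delay = 10^(1.77 - 0.017*CN)
Exponent = 1.77 - 0.017*44.2 = 1.0186
delay = 10^1.0186 = 10.44 ms


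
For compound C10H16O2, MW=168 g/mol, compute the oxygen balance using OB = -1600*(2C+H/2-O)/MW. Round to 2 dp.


OB = -1600 * (2C + H/2 - O) / MW
Inner = 2*10 + 16/2 - 2 = 26.00
OB = -1600 * 26.00 / 168 = -247.62%


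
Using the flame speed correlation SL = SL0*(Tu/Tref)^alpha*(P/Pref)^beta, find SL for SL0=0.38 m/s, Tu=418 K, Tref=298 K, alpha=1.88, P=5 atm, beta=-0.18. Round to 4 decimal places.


SL = SL0 * (Tu/Tref)^alpha * (P/Pref)^beta
T ratio = 418/298 = 1.40268456
(T ratio)^alpha = 1.40268456^1.88 = 1.889230
(P/Pref)^beta = 5^(-0.18) = 0.748489
SL = 0.38 * 1.889230 * 0.748489 = 0.5373 m/s


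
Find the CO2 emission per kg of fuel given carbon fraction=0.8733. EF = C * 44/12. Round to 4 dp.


EF = C_frac * (M_CO2 / M_C)
EF = 0.8733 * (44/12)
EF = 0.8733 * 3.666667 = 3.2021 kg_CO2/kg_fuel


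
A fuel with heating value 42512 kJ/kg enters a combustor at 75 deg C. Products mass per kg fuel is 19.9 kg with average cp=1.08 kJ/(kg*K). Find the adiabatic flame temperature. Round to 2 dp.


T_ad = T_in + Hc / (m_p * cp)
Denominator = 19.9 * 1.08 = 21.4920
Temperature rise = 42512 / 21.4920 = 1978.04 K
T_ad = 75 + 1978.04 = 2053.04 deg C


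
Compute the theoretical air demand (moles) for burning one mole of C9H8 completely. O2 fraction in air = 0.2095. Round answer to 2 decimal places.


Balanced combustion: C9H8 + 11 O2 -> 9 CO2 + 4 H2O
O2 needed = C + H/4 = 9 + 8/4 = 11.00 moles
Air moles = O2 / 0.2095 = 11.00 / 0.2095 = 52.51 moles air


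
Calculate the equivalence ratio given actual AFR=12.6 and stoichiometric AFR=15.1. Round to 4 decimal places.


phi = AFR_stoich / AFR_actual
phi = 15.1 / 12.6 = 1.1984


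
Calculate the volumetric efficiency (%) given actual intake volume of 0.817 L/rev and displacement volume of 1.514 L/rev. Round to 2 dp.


eta_v = (V_actual / V_disp) * 100
Ratio = 0.817 / 1.514 = 0.5396
eta_v = 0.5396 * 100 = 53.96%


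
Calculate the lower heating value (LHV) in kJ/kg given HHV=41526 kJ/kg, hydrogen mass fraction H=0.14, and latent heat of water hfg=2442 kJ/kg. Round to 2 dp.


LHV = HHV - hfg * 9 * H
Water correction = 2442 * 9 * 0.14 = 3076.920 kJ/kg
LHV = 41526 - 3076.920 = 38449.08 kJ/kg


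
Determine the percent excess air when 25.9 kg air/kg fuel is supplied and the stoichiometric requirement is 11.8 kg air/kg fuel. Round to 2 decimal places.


Excess air = actual - stoichiometric = 25.9 - 11.8 = 14.10 kg/kg fuel
Excess air % = (excess / stoich) * 100 = (14.10 / 11.8) * 100 = 119.49%


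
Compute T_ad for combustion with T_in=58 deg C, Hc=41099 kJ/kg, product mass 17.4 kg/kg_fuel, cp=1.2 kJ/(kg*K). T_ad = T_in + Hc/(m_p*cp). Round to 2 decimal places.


T_ad = T_in + Hc / (m_p * cp)
Denominator = 17.4 * 1.2 = 20.8800
Temperature rise = 41099 / 20.8800 = 1968.34 K
T_ad = 58 + 1968.34 = 2026.34 deg C


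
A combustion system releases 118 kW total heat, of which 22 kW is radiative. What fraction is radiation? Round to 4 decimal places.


f_rad = Q_rad / Q_total
f_rad = 22 / 118 = 0.1864


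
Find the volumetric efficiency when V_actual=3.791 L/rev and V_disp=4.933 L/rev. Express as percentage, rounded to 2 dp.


eta_v = (V_actual / V_disp) * 100
Ratio = 3.791 / 4.933 = 0.7685
eta_v = 0.7685 * 100 = 76.85%


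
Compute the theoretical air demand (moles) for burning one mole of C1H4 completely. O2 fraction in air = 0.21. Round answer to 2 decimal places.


Balanced combustion: C1H4 + 2 O2 -> 1 CO2 + 2 H2O
O2 needed = C + H/4 = 1 + 4/4 = 2.00 moles
Air moles = O2 / 0.21 = 2.00 / 0.21 = 9.52 moles air


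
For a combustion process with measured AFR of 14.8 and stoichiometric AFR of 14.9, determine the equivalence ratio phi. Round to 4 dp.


phi = AFR_stoich / AFR_actual
phi = 14.9 / 14.8 = 1.0068


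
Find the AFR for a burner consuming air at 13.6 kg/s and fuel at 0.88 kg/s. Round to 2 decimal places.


AFR = m_air / m_fuel
AFR = 13.6 / 0.88 = 15.45


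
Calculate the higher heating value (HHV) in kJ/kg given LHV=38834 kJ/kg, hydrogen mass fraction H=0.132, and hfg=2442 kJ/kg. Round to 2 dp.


HHV = LHV + hfg * 9 * H
Water addition = 2442 * 9 * 0.132 = 2901.096 kJ/kg
HHV = 38834 + 2901.096 = 41735.10 kJ/kg


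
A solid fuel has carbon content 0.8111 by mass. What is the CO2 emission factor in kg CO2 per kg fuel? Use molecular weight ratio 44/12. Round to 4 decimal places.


EF = C_frac * (M_CO2 / M_C)
EF = 0.8111 * (44/12)
EF = 0.8111 * 3.666667 = 2.9740 kg_CO2/kg_fuel


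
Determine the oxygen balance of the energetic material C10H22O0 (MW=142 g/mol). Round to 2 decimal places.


OB = -1600 * (2C + H/2 - O) / MW
Inner = 2*10 + 22/2 - 0 = 31.00
OB = -1600 * 31.00 / 142 = -349.30%


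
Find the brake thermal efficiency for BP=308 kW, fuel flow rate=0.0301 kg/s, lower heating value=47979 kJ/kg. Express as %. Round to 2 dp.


eta_BTE = (BP / (mf * LHV)) * 100
Denominator = 0.0301 * 47979 = 1444.1679 kW
eta_BTE = (308 / 1444.1679) * 100 = 21.33%


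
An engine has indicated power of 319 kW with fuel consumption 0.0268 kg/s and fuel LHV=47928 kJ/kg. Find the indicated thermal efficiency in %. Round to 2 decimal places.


eta_ith = (IP / (mf * LHV)) * 100
Denominator = 0.0268 * 47928 = 1284.4704 kW
eta_ith = (319 / 1284.4704) * 100 = 24.84%


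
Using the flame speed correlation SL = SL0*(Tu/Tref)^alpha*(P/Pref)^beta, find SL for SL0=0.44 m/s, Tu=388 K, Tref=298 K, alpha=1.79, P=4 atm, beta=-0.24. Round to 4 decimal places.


SL = SL0 * (Tu/Tref)^alpha * (P/Pref)^beta
T ratio = 388/298 = 1.30201342
(T ratio)^alpha = 1.30201342^1.79 = 1.603842
(P/Pref)^beta = 4^(-0.24) = 0.716978
SL = 0.44 * 1.603842 * 0.716978 = 0.5060 m/s


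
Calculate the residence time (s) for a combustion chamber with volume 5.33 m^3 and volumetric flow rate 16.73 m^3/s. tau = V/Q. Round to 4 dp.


tau = V / Q_flow
tau = 5.33 / 16.73 = 0.3186 s


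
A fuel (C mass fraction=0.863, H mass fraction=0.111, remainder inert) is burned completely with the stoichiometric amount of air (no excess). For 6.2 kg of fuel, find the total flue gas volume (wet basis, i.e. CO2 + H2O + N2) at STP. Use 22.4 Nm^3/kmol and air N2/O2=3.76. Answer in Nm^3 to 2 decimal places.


Per kg fuel: CO2 = (C/12 kmol)*22.4 = (0.863/12)*22.4 = 1.61093 Nm^3
Per kg fuel: H2O = (H/2 kmol)*22.4 = (0.111/2)*22.4 = 1.24320 Nm^3
O2 needed per kg fuel = C/12 + H/4 = 0.863/12 + 0.111/4 = 0.09966667 kmol
Per kg fuel: N2 = O2*3.76*22.4 = 0.09966667*3.76*22.4 = 8.39433 Nm^3
Total per kg = 1.61093 + 1.24320 + 8.39433 = 11.24846 Nm^3
Total = 11.24846 * 6.2 = 69.74 Nm^3


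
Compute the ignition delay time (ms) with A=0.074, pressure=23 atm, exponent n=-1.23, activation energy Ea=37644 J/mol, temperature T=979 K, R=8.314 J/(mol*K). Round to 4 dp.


tau = A * P^n * exp(Ea/(R*T))
P^n = 23^(-1.23) = 0.02113853
Ea/(R*T) = 37644/(8.314*979) = 4.624908
exp(Ea/(R*T)) = 101.993340
tau = 0.074 * 0.02113853 * 101.993340 = 0.1595 ms
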